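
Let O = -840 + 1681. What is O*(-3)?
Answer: -2523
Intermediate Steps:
O = 841
O*(-3) = 841*(-3) = -2523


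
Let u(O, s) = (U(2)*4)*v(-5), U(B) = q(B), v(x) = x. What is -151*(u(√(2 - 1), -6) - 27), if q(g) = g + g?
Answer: 16157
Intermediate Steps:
q(g) = 2*g
U(B) = 2*B
u(O, s) = -80 (u(O, s) = ((2*2)*4)*(-5) = (4*4)*(-5) = 16*(-5) = -80)
-151*(u(√(2 - 1), -6) - 27) = -151*(-80 - 27) = -151*(-107) = 16157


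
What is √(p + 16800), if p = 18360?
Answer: 2*√8790 ≈ 187.51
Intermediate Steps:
√(p + 16800) = √(18360 + 16800) = √35160 = 2*√8790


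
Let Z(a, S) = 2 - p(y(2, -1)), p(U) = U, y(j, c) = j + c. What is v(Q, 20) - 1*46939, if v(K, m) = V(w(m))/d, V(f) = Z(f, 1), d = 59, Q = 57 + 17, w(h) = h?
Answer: -2769400/59 ≈ -46939.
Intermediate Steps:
y(j, c) = c + j
Q = 74
Z(a, S) = 1 (Z(a, S) = 2 - (-1 + 2) = 2 - 1*1 = 2 - 1 = 1)
V(f) = 1
v(K, m) = 1/59
v(Q, 20) - 1*46939 = 1/59 - 1*46939 = 1/59 - 46939 = -2769400/59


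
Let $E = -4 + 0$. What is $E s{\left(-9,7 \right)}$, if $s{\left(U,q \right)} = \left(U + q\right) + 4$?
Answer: $-8$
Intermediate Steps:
$E = -4$
$s{\left(U,q \right)} = 4 + U + q$
$E s{\left(-9,7 \right)} = - 4 \left(4 - 9 + 7\right) = \left(-4\right) 2 = -8$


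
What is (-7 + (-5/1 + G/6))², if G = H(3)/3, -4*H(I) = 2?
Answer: 187489/1296 ≈ 144.67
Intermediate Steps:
H(I) = -½ (H(I) = -¼*2 = -½)
G = -⅙ (G = -½/3 = -½*⅓ = -⅙ ≈ -0.16667)
(-7 + (-5/1 + G/6))² = (-7 + (-5/1 - ⅙/6))² = (-7 + (-5*1 - ⅙*⅙))² = (-7 + (-5 - 1/36))² = (-7 - 181/36)² = (-433/36)² = 187489/1296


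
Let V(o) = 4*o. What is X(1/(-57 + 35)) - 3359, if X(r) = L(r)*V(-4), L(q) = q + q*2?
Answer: -36925/11 ≈ -3356.8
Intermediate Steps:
L(q) = 3*q (L(q) = q + 2*q = 3*q)
X(r) = -48*r (X(r) = (3*r)*(4*(-4)) = (3*r)*(-16) = -48*r)
X(1/(-57 + 35)) - 3359 = -48/(-57 + 35) - 3359 = -48/(-22) - 3359 = -48*(-1/22) - 3359 = 24/11 - 3359 = -36925/11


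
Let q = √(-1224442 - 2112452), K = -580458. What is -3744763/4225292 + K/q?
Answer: -3744763/4225292 + 96743*I*√370766/185383 ≈ -0.88627 + 317.76*I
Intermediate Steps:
q = 3*I*√370766 (q = √(-3336894) = 3*I*√370766 ≈ 1826.7*I)
-3744763/4225292 + K/q = -3744763/4225292 - 580458*(-I*√370766/1112298) = -3744763*1/4225292 - (-96743)*I*√370766/185383 = -3744763/4225292 + 96743*I*√370766/185383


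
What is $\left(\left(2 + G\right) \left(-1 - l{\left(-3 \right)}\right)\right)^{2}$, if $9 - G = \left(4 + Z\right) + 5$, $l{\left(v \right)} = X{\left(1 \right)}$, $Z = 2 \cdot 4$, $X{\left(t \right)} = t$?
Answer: $144$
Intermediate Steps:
$Z = 8$
$l{\left(v \right)} = 1$
$G = -8$ ($G = 9 - \left(\left(4 + 8\right) + 5\right) = 9 - \left(12 + 5\right) = 9 - 17 = -8$)
$\left(\left(2 + G\right) \left(-1 - l{\left(-3 \right)}\right)\right)^{2} = \left(\left(2 - 8\right) \left(-1 - 1\right)\right)^{2} = \left(- 6 \left(-1 - 1\right)\right)^{2} = \left(\left(-6\right) \left(-2\right)\right)^{2} = 12^{2} = 144$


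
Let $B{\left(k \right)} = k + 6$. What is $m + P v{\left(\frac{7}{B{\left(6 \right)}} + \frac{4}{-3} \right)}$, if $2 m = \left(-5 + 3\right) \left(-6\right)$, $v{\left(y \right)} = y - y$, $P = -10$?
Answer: $6$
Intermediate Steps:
$B{\left(k \right)} = 6 + k$
$v{\left(y \right)} = 0$
$m = 6$ ($m = \frac{\left(-5 + 3\right) \left(-6\right)}{2} = \frac{\left(-2\right) \left(-6\right)}{2} = \frac{1}{2} \cdot 12 = 6$)
$m + P v{\left(\frac{7}{B{\left(6 \right)}} + \frac{4}{-3} \right)} = 6 - 0 = 6 + 0 = 6$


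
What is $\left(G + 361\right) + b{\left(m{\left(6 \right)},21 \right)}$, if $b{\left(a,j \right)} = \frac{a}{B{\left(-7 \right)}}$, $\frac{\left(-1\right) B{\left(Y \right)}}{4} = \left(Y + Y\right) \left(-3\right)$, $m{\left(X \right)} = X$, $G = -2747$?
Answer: $- \frac{66809}{28} \approx -2386.0$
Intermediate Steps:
$B{\left(Y \right)} = 24 Y$ ($B{\left(Y \right)} = - 4 \left(Y + Y\right) \left(-3\right) = - 4 \cdot 2 Y \left(-3\right) = - 4 \left(- 6 Y\right) = 24 Y$)
$b{\left(a,j \right)} = - \frac{a}{168}$ ($b{\left(a,j \right)} = \frac{a}{24 \left(-7\right)} = \frac{a}{-168} = a \left(- \frac{1}{168}\right) = - \frac{a}{168}$)
$\left(G + 361\right) + b{\left(m{\left(6 \right)},21 \right)} = \left(-2747 + 361\right) - \frac{1}{28} = -2386 - \frac{1}{28} = - \frac{66809}{28}$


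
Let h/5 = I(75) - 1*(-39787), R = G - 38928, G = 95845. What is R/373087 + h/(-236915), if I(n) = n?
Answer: -12175095783/17677981321 ≈ -0.68871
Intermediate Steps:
R = 56917 (R = 95845 - 38928 = 56917)
h = 199310 (h = 5*(75 - 1*(-39787)) = 5*(75 + 39787) = 5*39862 = 199310)
R/373087 + h/(-236915) = 56917/373087 + 199310/(-236915) = 56917*(1/373087) + 199310*(-1/236915) = 56917/373087 - 39862/47383 = -12175095783/17677981321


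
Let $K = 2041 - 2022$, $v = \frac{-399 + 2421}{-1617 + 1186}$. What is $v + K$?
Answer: $\frac{6167}{431} \approx 14.309$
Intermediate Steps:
$v = - \frac{2022}{431}$ ($v = \frac{2022}{-431} = 2022 \left(- \frac{1}{431}\right) = - \frac{2022}{431} \approx -4.6914$)
$K = 19$
$v + K = - \frac{2022}{431} + 19 = \frac{6167}{431}$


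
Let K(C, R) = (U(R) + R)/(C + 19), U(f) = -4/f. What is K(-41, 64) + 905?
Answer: 28867/32 ≈ 902.09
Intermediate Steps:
K(C, R) = (R - 4/R)/(19 + C) (K(C, R) = (-4/R + R)/(C + 19) = (R - 4/R)/(19 + C))
K(-41, 64) + 905 = (-4 + 64²)/(64*(19 - 41)) + 905 = (1/64)*(-4 + 4096)/(-22) + 905 = (1/64)*(-1/22)*4092 + 905 = -93/32 + 905 = 28867/32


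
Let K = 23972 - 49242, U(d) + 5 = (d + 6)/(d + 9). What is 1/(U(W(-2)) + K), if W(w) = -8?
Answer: -1/25277 ≈ -3.9562e-5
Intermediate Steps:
U(d) = -5 + (6 + d)/(9 + d) (U(d) = -5 + (d + 6)/(d + 9) = -5 + (6 + d)/(9 + d))
K = -25270
1/(U(W(-2)) + K) = 1/((-39 - 4*(-8))/(9 - 8) - 25270) = 1/((-39 + 32)/1 - 25270) = 1/(1*(-7) - 25270) = 1/(-7 - 25270) = 1/(-25277) = -1/25277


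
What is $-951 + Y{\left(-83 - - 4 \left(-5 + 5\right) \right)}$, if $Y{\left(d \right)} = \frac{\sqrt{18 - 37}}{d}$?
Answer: $-951 - \frac{i \sqrt{19}}{83} \approx -951.0 - 0.052517 i$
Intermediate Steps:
$Y{\left(d \right)} = \frac{i \sqrt{19}}{d}$ ($Y{\left(d \right)} = \frac{\sqrt{-19}}{d} = \frac{i \sqrt{19}}{d}$)
$-951 + Y{\left(-83 - - 4 \left(-5 + 5\right) \right)} = -951 + \frac{i \sqrt{19}}{-83 - - 4 \left(-5 + 5\right)} = -951 + \frac{i \sqrt{19}}{-83 - \left(-4\right) 0} = -951 + \frac{i \sqrt{19}}{-83 - 0} = -951 + \frac{i \sqrt{19}}{-83 + 0} = -951 + \frac{i \sqrt{19}}{-83} = -951 + i \sqrt{19} \left(- \frac{1}{83}\right) = -951 - \frac{i \sqrt{19}}{83}$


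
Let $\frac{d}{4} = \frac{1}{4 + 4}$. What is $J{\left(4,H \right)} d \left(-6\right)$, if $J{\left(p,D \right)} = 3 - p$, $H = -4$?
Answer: $3$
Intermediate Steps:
$d = \frac{1}{2}$ ($d = \frac{4}{4 + 4} = \frac{4}{8} = 4 \cdot \frac{1}{8} = \frac{1}{2} \approx 0.5$)
$J{\left(4,H \right)} d \left(-6\right) = \left(3 - 4\right) \frac{1}{2} \left(-6\right) = \left(-1\right) \frac{1}{2} \left(-6\right) = \left(- \frac{1}{2}\right) \left(-6\right) = 3$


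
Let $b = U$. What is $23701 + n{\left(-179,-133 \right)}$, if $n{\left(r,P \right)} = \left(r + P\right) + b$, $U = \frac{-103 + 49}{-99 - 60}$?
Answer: $\frac{1239635}{53} \approx 23389.0$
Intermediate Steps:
$U = \frac{18}{53}$ ($U = - \frac{54}{-99 - 60} = - \frac{54}{-159} = \left(-54\right) \left(- \frac{1}{159}\right) = \frac{18}{53} \approx 0.33962$)
$b = \frac{18}{53} \approx 0.33962$
$n{\left(r,P \right)} = \frac{18}{53} + P + r$ ($n{\left(r,P \right)} = \left(r + P\right) + \frac{18}{53} = \left(P + r\right) + \frac{18}{53} = \frac{18}{53} + P + r$)
$23701 + n{\left(-179,-133 \right)} = 23701 - \frac{16518}{53} = \frac{1239635}{53}$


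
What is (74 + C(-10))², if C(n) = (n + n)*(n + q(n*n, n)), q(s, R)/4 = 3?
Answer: 1156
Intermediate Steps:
q(s, R) = 12 (q(s, R) = 4*3 = 12)
C(n) = 2*n*(12 + n) (C(n) = (n + n)*(n + 12) = (2*n)*(12 + n) = 2*n*(12 + n))
(74 + C(-10))² = (74 + 2*(-10)*(12 - 10))² = (74 + 2*(-10)*2)² = (74 - 40)² = 34² = 1156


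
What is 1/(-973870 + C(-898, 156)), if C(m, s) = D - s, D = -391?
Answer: -1/974417 ≈ -1.0263e-6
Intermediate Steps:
C(m, s) = -391 - s
1/(-973870 + C(-898, 156)) = 1/(-973870 + (-391 - 1*156)) = 1/(-973870 + (-391 - 156)) = 1/(-973870 - 547) = 1/(-974417) = -1/974417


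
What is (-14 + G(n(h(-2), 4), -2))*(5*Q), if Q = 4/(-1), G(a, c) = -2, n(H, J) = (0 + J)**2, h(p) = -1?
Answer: 320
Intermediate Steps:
n(H, J) = J**2
Q = -4 (Q = 4*(-1) = -4)
(-14 + G(n(h(-2), 4), -2))*(5*Q) = (-14 - 2)*(5*(-4)) = -16*(-20) = 320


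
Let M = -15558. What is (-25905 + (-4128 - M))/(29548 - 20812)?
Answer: -4825/2912 ≈ -1.6569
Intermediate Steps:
(-25905 + (-4128 - M))/(29548 - 20812) = (-25905 + (-4128 - 1*(-15558)))/(29548 - 20812) = (-25905 + (-4128 + 15558))/8736 = (-25905 + 11430)*(1/8736) = -14475*1/8736 = -4825/2912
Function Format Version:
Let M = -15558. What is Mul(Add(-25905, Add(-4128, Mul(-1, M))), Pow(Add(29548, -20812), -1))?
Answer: Rational(-4825, 2912) ≈ -1.6569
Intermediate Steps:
Mul(Add(-25905, Add(-4128, Mul(-1, M))), Pow(Add(29548, -20812), -1)) = Mul(Add(-25905, Add(-4128, Mul(-1, -15558))), Pow(Add(29548, -20812), -1)) = Mul(Add(-25905, Add(-4128, 15558)), Pow(8736, -1)) = Mul(Add(-25905, 11430), Rational(1, 8736)) = Mul(-14475, Rational(1, 8736)) = Rational(-4825, 2912)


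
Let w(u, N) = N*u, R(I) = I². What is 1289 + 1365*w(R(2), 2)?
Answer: 12209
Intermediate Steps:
1289 + 1365*w(R(2), 2) = 1289 + 1365*(2*2²) = 1289 + 1365*(2*4) = 1289 + 1365*8 = 1289 + 10920 = 12209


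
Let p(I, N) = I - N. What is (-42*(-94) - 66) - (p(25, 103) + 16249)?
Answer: -12289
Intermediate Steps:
(-42*(-94) - 66) - (p(25, 103) + 16249) = (-42*(-94) - 66) - ((25 - 1*103) + 16249) = (3948 - 66) - ((25 - 103) + 16249) = 3882 - (-78 + 16249) = 3882 - 1*16171 = 3882 - 16171 = -12289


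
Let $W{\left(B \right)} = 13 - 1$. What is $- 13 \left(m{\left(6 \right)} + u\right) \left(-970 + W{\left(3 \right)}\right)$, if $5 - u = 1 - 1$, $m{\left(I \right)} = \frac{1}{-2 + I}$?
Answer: $\frac{130767}{2} \approx 65384.0$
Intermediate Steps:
$W{\left(B \right)} = 12$ ($W{\left(B \right)} = 13 - 1 = 12$)
$u = 5$ ($u = 5 - \left(1 - 1\right) = 5 - 0 = 5 + 0 = 5$)
$- 13 \left(m{\left(6 \right)} + u\right) \left(-970 + W{\left(3 \right)}\right) = - 13 \left(\frac{1}{-2 + 6} + 5\right) \left(-970 + 12\right) = - 13 \left(\frac{1}{4} + 5\right) \left(-958\right) = \left(-13\right) \frac{21}{4} \left(-958\right) = \left(- \frac{273}{4}\right) \left(-958\right) = \frac{130767}{2}$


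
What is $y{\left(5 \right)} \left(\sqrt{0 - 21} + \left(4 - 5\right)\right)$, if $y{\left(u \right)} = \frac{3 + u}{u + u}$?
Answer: $- \frac{4}{5} + \frac{4 i \sqrt{21}}{5} \approx -0.8 + 3.6661 i$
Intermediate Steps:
$y{\left(u \right)} = \frac{3 + u}{2 u}$
$y{\left(5 \right)} \left(\sqrt{0 - 21} + \left(4 - 5\right)\right) = \frac{3 + 5}{2 \cdot 5} \left(\sqrt{0 - 21} + \left(4 - 5\right)\right) = \frac{1}{2} \cdot \frac{1}{5} \cdot 8 \left(\sqrt{-21} + \left(4 - 5\right)\right) = \frac{4 \left(i \sqrt{21} - 1\right)}{5} = \frac{4 \left(-1 + i \sqrt{21}\right)}{5} = - \frac{4}{5} + \frac{4 i \sqrt{21}}{5}$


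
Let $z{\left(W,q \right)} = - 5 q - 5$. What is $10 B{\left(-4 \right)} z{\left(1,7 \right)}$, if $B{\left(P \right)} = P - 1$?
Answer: $2000$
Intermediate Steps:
$B{\left(P \right)} = -1 + P$ ($B{\left(P \right)} = P - 1 = -1 + P$)
$z{\left(W,q \right)} = -5 - 5 q$ ($z{\left(W,q \right)} = - 5 q - 5 = -5 - 5 q$)
$10 B{\left(-4 \right)} z{\left(1,7 \right)} = 10 \left(-1 - 4\right) \left(-5 - 35\right) = 10 \left(-5\right) \left(-5 - 35\right) = \left(-50\right) \left(-40\right) = 2000$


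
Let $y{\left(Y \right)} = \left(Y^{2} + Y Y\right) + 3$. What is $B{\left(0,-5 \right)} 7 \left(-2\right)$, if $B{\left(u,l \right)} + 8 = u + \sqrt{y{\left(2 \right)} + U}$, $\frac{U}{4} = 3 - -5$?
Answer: $112 - 14 \sqrt{43} \approx 20.196$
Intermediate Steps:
$U = 32$ ($U = 4 \left(3 - -5\right) = 4 \left(3 + 5\right) = 4 \cdot 8 = 32$)
$y{\left(Y \right)} = 3 + 2 Y^{2}$ ($y{\left(Y \right)} = \left(Y^{2} + Y^{2}\right) + 3 = 2 Y^{2} + 3 = 3 + 2 Y^{2}$)
$B{\left(u,l \right)} = -8 + u + \sqrt{43}$ ($B{\left(u,l \right)} = -8 + \left(u + \sqrt{\left(3 + 2 \cdot 2^{2}\right) + 32}\right) = -8 + \left(u + \sqrt{\left(3 + 2 \cdot 4\right) + 32}\right) = -8 + \left(u + \sqrt{\left(3 + 8\right) + 32}\right) = -8 + \left(u + \sqrt{11 + 32}\right) = -8 + \left(u + \sqrt{43}\right) = -8 + u + \sqrt{43}$)
$B{\left(0,-5 \right)} 7 \left(-2\right) = \left(-8 + 0 + \sqrt{43}\right) 7 \left(-2\right) = \left(-8 + \sqrt{43}\right) 7 \left(-2\right) = \left(-56 + 7 \sqrt{43}\right) \left(-2\right) = 112 - 14 \sqrt{43}$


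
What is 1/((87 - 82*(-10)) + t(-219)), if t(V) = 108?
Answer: 1/1015 ≈ 0.00098522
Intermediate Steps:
1/((87 - 82*(-10)) + t(-219)) = 1/((87 - 82*(-10)) + 108) = 1/((87 + 820) + 108) = 1/(907 + 108) = 1/1015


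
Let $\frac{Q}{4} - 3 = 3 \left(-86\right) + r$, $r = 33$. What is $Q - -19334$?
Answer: $18446$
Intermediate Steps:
$Q = -888$ ($Q = 12 + 4 \left(3 \left(-86\right) + 33\right) = 12 + 4 \left(-258 + 33\right) = 12 + 4 \left(-225\right) = 12 - 900 = -888$)
$Q - -19334 = -888 - -19334 = -888 + 19334 = 18446$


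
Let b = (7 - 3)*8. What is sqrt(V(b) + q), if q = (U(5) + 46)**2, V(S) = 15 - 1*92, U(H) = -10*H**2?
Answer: sqrt(41539) ≈ 203.81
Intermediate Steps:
b = 32 (b = 4*8 = 32)
V(S) = -77 (V(S) = 15 - 92 = -77)
q = 41616 (q = (-10*5**2 + 46)**2 = (-10*25 + 46)**2 = (-250 + 46)**2 = (-204)**2 = 41616)
sqrt(V(b) + q) = sqrt(-77 + 41616) = sqrt(41539)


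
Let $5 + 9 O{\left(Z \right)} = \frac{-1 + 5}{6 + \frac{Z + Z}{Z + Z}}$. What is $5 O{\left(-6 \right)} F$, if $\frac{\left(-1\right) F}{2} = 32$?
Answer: $\frac{9920}{63} \approx 157.46$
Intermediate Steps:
$F = -64$ ($F = \left(-2\right) 32 = -64$)
$O{\left(Z \right)} = - \frac{31}{63}$ ($O{\left(Z \right)} = - \frac{5}{9} + \frac{\left(-1 + 5\right) \frac{1}{6 + \frac{Z + Z}{Z + Z}}}{9} = - \frac{5}{9} + \frac{4 \frac{1}{6 + \frac{2 Z}{2 Z}}}{9} = - \frac{5}{9} + \frac{4 \frac{1}{6 + 2 Z \frac{1}{2 Z}}}{9} = - \frac{5}{9} + \frac{4 \frac{1}{6 + 1}}{9} = - \frac{5}{9} + \frac{4 \cdot \frac{1}{7}}{9} = - \frac{5}{9} + \frac{1}{9} \cdot \frac{4}{7} = - \frac{5}{9} + \frac{4}{63} = - \frac{31}{63}$)
$5 O{\left(-6 \right)} F = 5 \left(- \frac{31}{63}\right) \left(-64\right) = \left(- \frac{155}{63}\right) \left(-64\right) = \frac{9920}{63}$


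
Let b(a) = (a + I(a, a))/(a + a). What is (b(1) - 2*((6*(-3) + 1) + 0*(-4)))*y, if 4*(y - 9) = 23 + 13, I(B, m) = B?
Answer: 630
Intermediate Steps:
b(a) = 1 (b(a) = (a + a)/(a + a) = (2*a)/((2*a)) = (2*a)*(1/(2*a)) = 1)
y = 18 (y = 9 + (23 + 13)/4 = 9 + (1/4)*36 = 9 + 9 = 18)
(b(1) - 2*((6*(-3) + 1) + 0*(-4)))*y = (1 - 2*((6*(-3) + 1) + 0*(-4)))*18 = (1 - 2*((-18 + 1) + 0))*18 = (1 - 2*(-17 + 0))*18 = (1 - 2*(-17))*18 = (1 + 34)*18 = 35*18 = 630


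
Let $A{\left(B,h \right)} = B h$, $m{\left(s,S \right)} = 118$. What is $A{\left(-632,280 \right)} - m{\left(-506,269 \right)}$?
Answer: $-177078$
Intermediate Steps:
$A{\left(-632,280 \right)} - m{\left(-506,269 \right)} = \left(-632\right) 280 - 118 = -176960 - 118 = -177078$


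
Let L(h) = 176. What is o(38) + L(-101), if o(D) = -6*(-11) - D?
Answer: 204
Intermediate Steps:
o(D) = 66 - D
o(38) + L(-101) = (66 - 1*38) + 176 = (66 - 38) + 176 = 28 + 176 = 204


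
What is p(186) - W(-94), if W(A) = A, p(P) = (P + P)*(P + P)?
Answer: 138478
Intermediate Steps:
p(P) = 4*P² (p(P) = (2*P)*(2*P) = 4*P²)
p(186) - W(-94) = 4*186² - 1*(-94) = 4*34596 + 94 = 138384 + 94 = 138478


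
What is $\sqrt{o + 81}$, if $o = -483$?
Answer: $i \sqrt{402} \approx 20.05 i$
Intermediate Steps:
$\sqrt{o + 81} = \sqrt{-483 + 81} = \sqrt{-402} = i \sqrt{402}$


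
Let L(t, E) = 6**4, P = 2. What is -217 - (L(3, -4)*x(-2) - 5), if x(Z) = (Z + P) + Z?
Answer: 2380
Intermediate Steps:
L(t, E) = 1296
x(Z) = 2 + 2*Z (x(Z) = (Z + 2) + Z = (2 + Z) + Z = 2 + 2*Z)
-217 - (L(3, -4)*x(-2) - 5) = -217 - (1296*(2 + 2*(-2)) - 5) = -217 - (1296*(2 - 4) - 5) = -217 - (1296*(-2) - 5) = -217 - (-2592 - 5) = -217 - 1*(-2597) = -217 + 2597 = 2380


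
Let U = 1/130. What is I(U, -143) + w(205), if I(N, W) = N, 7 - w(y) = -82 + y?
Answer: -15079/130 ≈ -115.99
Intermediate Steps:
w(y) = 89 - y (w(y) = 7 - (-82 + y) = 7 + (82 - y) = 89 - y)
U = 1/130 ≈ 0.0076923
I(U, -143) + w(205) = 1/130 + (89 - 1*205) = 1/130 + (89 - 205) = 1/130 - 116 = -15079/130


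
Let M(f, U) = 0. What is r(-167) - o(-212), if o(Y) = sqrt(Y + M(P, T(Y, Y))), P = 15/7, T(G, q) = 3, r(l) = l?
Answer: -167 - 2*I*sqrt(53) ≈ -167.0 - 14.56*I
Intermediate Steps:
P = 15/7 (P = 15*(1/7) = 15/7 ≈ 2.1429)
o(Y) = sqrt(Y) (o(Y) = sqrt(Y + 0) = sqrt(Y))
r(-167) - o(-212) = -167 - sqrt(-212) = -167 - 2*I*sqrt(53)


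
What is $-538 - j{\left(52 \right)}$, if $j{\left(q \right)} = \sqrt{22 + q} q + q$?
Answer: $-590 - 52 \sqrt{74} \approx -1037.3$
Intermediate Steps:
$j{\left(q \right)} = q + q \sqrt{22 + q}$ ($j{\left(q \right)} = q \sqrt{22 + q} + q = q + q \sqrt{22 + q}$)
$-538 - j{\left(52 \right)} = -538 - 52 \left(1 + \sqrt{22 + 52}\right) = -538 - 52 \left(1 + \sqrt{74}\right) = -538 - \left(52 + 52 \sqrt{74}\right) = -590 - 52 \sqrt{74}$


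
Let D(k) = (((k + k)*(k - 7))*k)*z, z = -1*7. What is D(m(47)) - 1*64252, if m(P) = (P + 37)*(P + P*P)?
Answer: -95272406946339580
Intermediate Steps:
z = -7
m(P) = (37 + P)*(P + P**2)
D(k) = -14*k**2*(-7 + k) (D(k) = (((k + k)*(k - 7))*k)*(-7) = (((2*k)*(-7 + k))*k)*(-7) = ((2*k*(-7 + k))*k)*(-7) = (2*k**2*(-7 + k))*(-7) = -14*k**2*(-7 + k))
D(m(47)) - 1*64252 = 14*(47*(37 + 47**2 + 38*47))**2*(7 - 47*(37 + 47**2 + 38*47)) - 1*64252 = 14*(47*(37 + 2209 + 1786))**2*(7 - 47*(37 + 2209 + 1786)) - 64252 = 14*(47*4032)**2*(7 - 47*4032) - 64252 = 14*189504**2*(7 - 1*189504) - 64252 = 14*35911766016*(7 - 189504) - 64252 = 14*35911766016*(-189497) - 64252 = -95272406946275328 - 64252 = -95272406946339580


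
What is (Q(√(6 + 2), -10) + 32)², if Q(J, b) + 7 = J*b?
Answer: 1425 - 1000*√2 ≈ 10.786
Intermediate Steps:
Q(J, b) = -7 + J*b
(Q(√(6 + 2), -10) + 32)² = ((-7 + √(6 + 2)*(-10)) + 32)² = ((-7 + √8*(-10)) + 32)² = ((-7 + (2*√2)*(-10)) + 32)² = ((-7 - 20*√2) + 32)² = (25 - 20*√2)²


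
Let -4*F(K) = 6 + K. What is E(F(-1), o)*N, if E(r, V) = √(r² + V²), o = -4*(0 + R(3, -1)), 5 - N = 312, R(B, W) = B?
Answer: -307*√2329/4 ≈ -3703.9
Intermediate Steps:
F(K) = -3/2 - K/4 (F(K) = -(6 + K)/4 = -3/2 - K/4)
N = -307 (N = 5 - 1*312 = 5 - 312 = -307)
o = -12 (o = -4*(0 + 3) = -4*3 = -12)
E(r, V) = √(V² + r²)
E(F(-1), o)*N = √((-12)² + (-3/2 - ¼*(-1))²)*(-307) = √(144 + (-3/2 + ¼)²)*(-307) = √(144 + (-5/4)²)*(-307) = √(144 + 25/16)*(-307) = √(2329/16)*(-307) = (√2329/4)*(-307) = -307*√2329/4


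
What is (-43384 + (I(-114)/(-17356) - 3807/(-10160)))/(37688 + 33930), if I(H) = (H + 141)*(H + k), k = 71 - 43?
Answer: -1912528251707/3157225100320 ≈ -0.60576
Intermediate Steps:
k = 28
I(H) = (28 + H)*(141 + H) (I(H) = (H + 141)*(H + 28) = (141 + H)*(28 + H) = (28 + H)*(141 + H))
(-43384 + (I(-114)/(-17356) - 3807/(-10160)))/(37688 + 33930) = (-43384 + ((3948 + (-114)**2 + 169*(-114))/(-17356) - 3807/(-10160)))/(37688 + 33930) = (-43384 + ((3948 + 12996 - 19266)*(-1/17356) - 3807*(-1/10160)))/71618 = (-43384 + (-2322*(-1/17356) + 3807/10160))*(1/71618) = (-43384 + (1161/8678 + 3807/10160))*(1/71618) = (-43384 + 22416453/44084240)*(1/71618) = -1912528251707/44084240*1/71618 = -1912528251707/3157225100320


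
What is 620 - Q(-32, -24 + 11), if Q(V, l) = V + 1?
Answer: 651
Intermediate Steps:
Q(V, l) = 1 + V
620 - Q(-32, -24 + 11) = 620 - (1 - 32) = 620 - 1*(-31) = 620 + 31 = 651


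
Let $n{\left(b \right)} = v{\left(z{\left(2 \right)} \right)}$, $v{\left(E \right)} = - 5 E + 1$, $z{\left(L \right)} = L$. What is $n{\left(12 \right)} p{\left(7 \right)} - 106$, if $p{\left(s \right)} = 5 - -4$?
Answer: $-187$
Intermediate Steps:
$p{\left(s \right)} = 9$ ($p{\left(s \right)} = 5 + 4 = 9$)
$v{\left(E \right)} = 1 - 5 E$
$n{\left(b \right)} = -9$ ($n{\left(b \right)} = 1 - 10 = -9$)
$n{\left(12 \right)} p{\left(7 \right)} - 106 = \left(-9\right) 9 - 106 = -81 - 106 = -187$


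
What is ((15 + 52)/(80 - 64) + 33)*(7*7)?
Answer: 29155/16 ≈ 1822.2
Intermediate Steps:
((15 + 52)/(80 - 64) + 33)*(7*7) = (67/16 + 33)*49 = (595/16)*49 = 29155/16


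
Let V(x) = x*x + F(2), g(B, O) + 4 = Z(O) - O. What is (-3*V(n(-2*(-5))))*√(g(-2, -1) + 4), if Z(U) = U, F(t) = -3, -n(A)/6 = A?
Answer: 0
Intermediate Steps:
n(A) = -6*A
g(B, O) = -4 (g(B, O) = -4 + (O - O) = -4 + 0 = -4)
V(x) = -3 + x² (V(x) = x*x - 3 = x² - 3 = -3 + x²)
(-3*V(n(-2*(-5))))*√(g(-2, -1) + 4) = (-3*(-3 + (-(-12)*(-5))²))*√(-4 + 4) = (-3*(-3 + (-6*10)²))*√0 = -3*(-3 + (-60)²)*0 = -3*(-3 + 3600)*0 = -3*3597*0 = -10791*0 = 0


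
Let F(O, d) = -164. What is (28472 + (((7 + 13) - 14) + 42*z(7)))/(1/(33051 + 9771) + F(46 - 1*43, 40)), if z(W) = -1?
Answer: -1217686392/7022807 ≈ -173.39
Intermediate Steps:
(28472 + (((7 + 13) - 14) + 42*z(7)))/(1/(33051 + 9771) + F(46 - 1*43, 40)) = (28472 + (((7 + 13) - 14) + 42*(-1)))/(1/(33051 + 9771) - 164) = (28472 + ((20 - 14) - 42))/(1/42822 - 164) = (28472 + (6 - 42))/(1/42822 - 164) = (28472 - 36)/(-7022807/42822) = 28436*(-42822/7022807) = -1217686392/7022807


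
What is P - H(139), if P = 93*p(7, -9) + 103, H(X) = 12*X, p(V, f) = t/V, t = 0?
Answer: -1565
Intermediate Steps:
p(V, f) = 0 (p(V, f) = 0/V = 0)
P = 103 (P = 93*0 + 103 = 0 + 103 = 103)
P - H(139) = 103 - 12*139 = 103 - 1*1668 = 103 - 1668 = -1565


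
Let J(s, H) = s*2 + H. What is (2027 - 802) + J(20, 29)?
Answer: 1294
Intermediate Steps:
J(s, H) = H + 2*s (J(s, H) = 2*s + H = H + 2*s)
(2027 - 802) + J(20, 29) = (2027 - 802) + (29 + 2*20) = 1225 + (29 + 40) = 1225 + 69 = 1294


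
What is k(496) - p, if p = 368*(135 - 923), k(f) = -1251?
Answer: 288733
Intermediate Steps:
p = -289984 (p = 368*(-788) = -289984)
k(496) - p = -1251 - 1*(-289984) = -1251 + 289984 = 288733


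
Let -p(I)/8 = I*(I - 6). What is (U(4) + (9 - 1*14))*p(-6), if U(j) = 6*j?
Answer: -10944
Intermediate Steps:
p(I) = -8*I*(-6 + I) (p(I) = -8*I*(I - 6) = -8*I*(-6 + I))
(U(4) + (9 - 1*14))*p(-6) = (6*4 + (9 - 1*14))*(8*(-6)*(6 - 1*(-6))) = (24 + (9 - 14))*(8*(-6)*(6 + 6)) = (24 - 5)*(8*(-6)*12) = 19*(-576) = -10944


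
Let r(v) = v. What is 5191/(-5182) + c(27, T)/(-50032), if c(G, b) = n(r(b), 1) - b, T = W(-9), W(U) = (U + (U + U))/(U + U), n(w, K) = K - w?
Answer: -64926437/64816456 ≈ -1.0017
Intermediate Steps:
W(U) = 3/2 (W(U) = (U + 2*U)/((2*U)) = (3*U)*(1/(2*U)) = 3/2)
T = 3/2 ≈ 1.5000
c(G, b) = 1 - 2*b (c(G, b) = (1 - b) - b = 1 - 2*b)
5191/(-5182) + c(27, T)/(-50032) = 5191/(-5182) + (1 - 2*3/2)/(-50032) = 5191*(-1/5182) + (1 - 3)*(-1/50032) = -5191/5182 - 2*(-1/50032) = -5191/5182 + 1/25016 = -64926437/64816456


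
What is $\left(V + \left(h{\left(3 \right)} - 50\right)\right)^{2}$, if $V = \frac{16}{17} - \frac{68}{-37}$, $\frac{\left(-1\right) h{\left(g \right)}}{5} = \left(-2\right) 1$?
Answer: $\frac{548121744}{395641} \approx 1385.4$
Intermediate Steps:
$h{\left(g \right)} = 10$ ($h{\left(g \right)} = - 5 \left(\left(-2\right) 1\right) = \left(-5\right) \left(-2\right) = 10$)
$V = \frac{1748}{629}$ ($V = 16 \cdot \frac{1}{17} - - \frac{68}{37} = \frac{16}{17} + \frac{68}{37} = \frac{1748}{629} \approx 2.779$)
$\left(V + \left(h{\left(3 \right)} - 50\right)\right)^{2} = \left(\frac{1748}{629} + \left(10 - 50\right)\right)^{2} = \left(\frac{1748}{629} - 40\right)^{2} = \left(- \frac{23412}{629}\right)^{2} = \frac{548121744}{395641}$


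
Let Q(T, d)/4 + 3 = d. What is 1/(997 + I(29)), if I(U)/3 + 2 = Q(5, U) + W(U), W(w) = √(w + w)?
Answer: 1303/1697287 - 3*√58/1697287 ≈ 0.00075423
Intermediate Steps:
Q(T, d) = -12 + 4*d
W(w) = √2*√w (W(w) = √(2*w) = √2*√w)
I(U) = -42 + 12*U + 3*√2*√U (I(U) = -6 + 3*((-12 + 4*U) + √2*√U) = -6 + 3*(-12 + 4*U + √2*√U) = -6 + (-36 + 12*U + 3*√2*√U) = -42 + 12*U + 3*√2*√U)
1/(997 + I(29)) = 1/(997 + (-42 + 12*29 + 3*√2*√29)) = 1/(997 + (-42 + 348 + 3*√58)) = 1/(997 + (306 + 3*√58)) = 1/(1303 + 3*√58)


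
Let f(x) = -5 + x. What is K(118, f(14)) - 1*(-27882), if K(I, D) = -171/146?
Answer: 4070601/146 ≈ 27881.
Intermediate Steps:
K(I, D) = -171/146 (K(I, D) = -171*1/146 = -171/146)
K(118, f(14)) - 1*(-27882) = -171/146 - 1*(-27882) = -171/146 + 27882 = 4070601/146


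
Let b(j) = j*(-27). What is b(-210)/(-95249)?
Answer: -810/13607 ≈ -0.059528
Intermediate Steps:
b(j) = -27*j
b(-210)/(-95249) = -27*(-210)/(-95249) = 5670*(-1/95249) = -810/13607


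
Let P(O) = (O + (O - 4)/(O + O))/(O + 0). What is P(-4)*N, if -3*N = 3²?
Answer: -9/4 ≈ -2.2500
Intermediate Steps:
N = -3 (N = -⅓*3² = -⅓*9 = -3)
P(O) = (O + (-4 + O)/(2*O))/O (P(O) = (O + (-4 + O)/((2*O)))/O = (O + (-4 + O)*(1/(2*O)))/O = (O + (-4 + O)/(2*O))/O)
P(-4)*N = ((-2 + (-4)² + (½)*(-4))/(-4)²)*(-3) = ((-2 + 16 - 2)/16)*(-3) = ((1/16)*12)*(-3) = (¾)*(-3) = -9/4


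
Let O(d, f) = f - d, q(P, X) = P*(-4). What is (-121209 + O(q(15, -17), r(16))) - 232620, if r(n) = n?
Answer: -353753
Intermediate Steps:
q(P, X) = -4*P
(-121209 + O(q(15, -17), r(16))) - 232620 = (-121209 + (16 - (-4)*15)) - 232620 = (-121209 + (16 - 1*(-60))) - 232620 = (-121209 + (16 + 60)) - 232620 = (-121209 + 76) - 232620 = -121133 - 232620 = -353753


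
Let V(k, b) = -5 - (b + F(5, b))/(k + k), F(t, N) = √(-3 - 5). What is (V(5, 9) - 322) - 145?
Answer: -4729/10 - I*√2/5 ≈ -472.9 - 0.28284*I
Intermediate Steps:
F(t, N) = 2*I*√2 (F(t, N) = √(-8) = 2*I*√2)
V(k, b) = -5 - (b + 2*I*√2)/(2*k) (V(k, b) = -5 - (b + 2*I*√2)/(k + k) = -5 - (b + 2*I*√2)/(2*k))
(V(5, 9) - 322) - 145 = ((-5*5 - ½*9 - I*√2)/5 - 322) - 145 = ((-25 - 9/2 - I*√2)/5 - 322) - 145 = ((-59/2 - I*√2)/5 - 322) - 145 = ((-59/10 - I*√2/5) - 322) - 145 = (-3279/10 - I*√2/5) - 145 = -4729/10 - I*√2/5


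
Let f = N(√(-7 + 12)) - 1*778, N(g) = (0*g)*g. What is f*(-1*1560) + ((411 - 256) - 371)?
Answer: 1213464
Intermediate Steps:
N(g) = 0 (N(g) = 0*g = 0)
f = -778 (f = 0 - 1*778 = 0 - 778 = -778)
f*(-1*1560) + ((411 - 256) - 371) = -(-778)*1560 + ((411 - 256) - 371) = -778*(-1560) + (155 - 371) = 1213680 - 216 = 1213464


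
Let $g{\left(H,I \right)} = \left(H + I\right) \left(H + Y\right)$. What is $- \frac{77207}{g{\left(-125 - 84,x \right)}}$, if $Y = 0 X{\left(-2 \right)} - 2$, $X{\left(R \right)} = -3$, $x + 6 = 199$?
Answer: $- \frac{77207}{3376} \approx -22.869$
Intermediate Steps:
$x = 193$ ($x = -6 + 199 = 193$)
$Y = -2$ ($Y = 0 \left(-3\right) - 2 = 0 - 2 = -2$)
$g{\left(H,I \right)} = \left(-2 + H\right) \left(H + I\right)$ ($g{\left(H,I \right)} = \left(H + I\right) \left(H - 2\right) = \left(H + I\right) \left(-2 + H\right) = \left(-2 + H\right) \left(H + I\right)$)
$- \frac{77207}{g{\left(-125 - 84,x \right)}} = - \frac{77207}{\left(-125 - 84\right)^{2} - 2 \left(-125 - 84\right) - 386 + \left(-125 - 84\right) 193} = - \frac{77207}{\left(-209\right)^{2} - -418 - 386 - 40337} = - \frac{77207}{43681 + 418 - 386 - 40337} = - \frac{77207}{3376}$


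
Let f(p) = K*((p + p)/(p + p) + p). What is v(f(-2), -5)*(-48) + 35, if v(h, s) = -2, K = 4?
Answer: 131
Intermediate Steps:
f(p) = 4 + 4*p (f(p) = 4*((p + p)/(p + p) + p) = 4*((2*p)/((2*p)) + p) = 4*((2*p)*(1/(2*p)) + p) = 4*(1 + p) = 4 + 4*p)
v(f(-2), -5)*(-48) + 35 = -2*(-48) + 35 = 96 + 35 = 131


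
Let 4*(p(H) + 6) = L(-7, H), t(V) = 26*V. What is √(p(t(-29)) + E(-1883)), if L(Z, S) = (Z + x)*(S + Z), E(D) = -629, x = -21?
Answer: 2*√1173 ≈ 68.498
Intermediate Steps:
L(Z, S) = (-21 + Z)*(S + Z) (L(Z, S) = (Z - 21)*(S + Z) = (-21 + Z)*(S + Z))
p(H) = 43 - 7*H (p(H) = -6 + ((-7)² - 21*H - 21*(-7) + H*(-7))/4 = -6 + (49 - 21*H + 147 - 7*H)/4 = -6 + (196 - 28*H)/4 = -6 + (49 - 7*H) = 43 - 7*H)
√(p(t(-29)) + E(-1883)) = √((43 - 182*(-29)) - 629) = √((43 - 7*(-754)) - 629) = √((43 + 5278) - 629) = √(5321 - 629) = √4692 = 2*√1173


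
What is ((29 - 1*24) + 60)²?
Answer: 4225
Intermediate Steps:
((29 - 1*24) + 60)² = ((29 - 24) + 60)² = (5 + 60)² = 65² = 4225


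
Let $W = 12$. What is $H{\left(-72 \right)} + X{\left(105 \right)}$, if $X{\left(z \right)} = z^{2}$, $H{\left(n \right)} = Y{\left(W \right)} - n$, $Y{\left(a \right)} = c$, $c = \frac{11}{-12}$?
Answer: $\frac{133153}{12} \approx 11096.0$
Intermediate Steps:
$c = - \frac{11}{12}$ ($c = 11 \left(- \frac{1}{12}\right) = - \frac{11}{12} \approx -0.91667$)
$Y{\left(a \right)} = - \frac{11}{12}$
$H{\left(n \right)} = - \frac{11}{12} - n$
$H{\left(-72 \right)} + X{\left(105 \right)} = \left(- \frac{11}{12} - -72\right) + 105^{2} = \left(- \frac{11}{12} + 72\right) + 11025 = \frac{853}{12} + 11025 = \frac{133153}{12}$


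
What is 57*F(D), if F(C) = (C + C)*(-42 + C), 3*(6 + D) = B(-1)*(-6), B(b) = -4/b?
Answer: 89376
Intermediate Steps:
D = -14 (D = -6 + (-4/(-1)*(-6))/3 = -6 + (-4*(-1)*(-6))/3 = -6 + (4*(-6))/3 = -6 + (⅓)*(-24) = -6 - 8 = -14)
F(C) = 2*C*(-42 + C) (F(C) = (2*C)*(-42 + C) = 2*C*(-42 + C))
57*F(D) = 57*(2*(-14)*(-42 - 14)) = 57*(2*(-14)*(-56)) = 57*1568 = 89376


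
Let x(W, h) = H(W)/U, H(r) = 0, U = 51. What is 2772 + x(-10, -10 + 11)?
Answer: 2772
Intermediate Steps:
x(W, h) = 0 (x(W, h) = 0/51 = 0*(1/51) = 0)
2772 + x(-10, -10 + 11) = 2772 + 0 = 2772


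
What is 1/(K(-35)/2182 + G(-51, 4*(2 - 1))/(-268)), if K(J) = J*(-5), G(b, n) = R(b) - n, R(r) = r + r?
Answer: 73097/34774 ≈ 2.1021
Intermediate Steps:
R(r) = 2*r
G(b, n) = -n + 2*b (G(b, n) = 2*b - n = -n + 2*b)
K(J) = -5*J
1/(K(-35)/2182 + G(-51, 4*(2 - 1))/(-268)) = 1/(-5*(-35)/2182 + (-4*(2 - 1) + 2*(-51))/(-268)) = 1/(175*(1/2182) + (-4 - 102)*(-1/268)) = 1/(175/2182 + (-1*4 - 102)*(-1/268)) = 1/(175/2182 + (-4 - 102)*(-1/268)) = 1/(175/2182 - 106*(-1/268)) = 1/(175/2182 + 53/134) = 1/(34774/73097) = 73097/34774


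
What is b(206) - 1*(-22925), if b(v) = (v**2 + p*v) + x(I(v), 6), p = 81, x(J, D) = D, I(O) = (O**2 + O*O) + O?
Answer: 82053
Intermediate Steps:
I(O) = O + 2*O**2 (I(O) = (O**2 + O**2) + O = 2*O**2 + O = O + 2*O**2)
b(v) = 6 + v**2 + 81*v (b(v) = (v**2 + 81*v) + 6 = 6 + v**2 + 81*v)
b(206) - 1*(-22925) = (6 + 206**2 + 81*206) - 1*(-22925) = (6 + 42436 + 16686) + 22925 = 59128 + 22925 = 82053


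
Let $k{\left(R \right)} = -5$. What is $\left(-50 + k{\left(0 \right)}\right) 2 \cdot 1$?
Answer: $-110$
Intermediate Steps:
$\left(-50 + k{\left(0 \right)}\right) 2 \cdot 1 = \left(-50 - 5\right) 2 \cdot 1 = \left(-55\right) 2 = -110$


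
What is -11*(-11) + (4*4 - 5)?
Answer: 132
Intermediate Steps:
-11*(-11) + (4*4 - 5) = 121 + (16 - 5) = 121 + 11 = 132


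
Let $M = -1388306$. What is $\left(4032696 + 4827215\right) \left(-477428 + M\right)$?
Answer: $-16530237189674$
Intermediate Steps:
$\left(4032696 + 4827215\right) \left(-477428 + M\right) = \left(4032696 + 4827215\right) \left(-477428 - 1388306\right) = 8859911 \left(-1865734\right) = -16530237189674$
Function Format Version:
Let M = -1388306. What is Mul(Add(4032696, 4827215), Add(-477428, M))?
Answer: -16530237189674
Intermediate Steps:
Mul(Add(4032696, 4827215), Add(-477428, M)) = Mul(Add(4032696, 4827215), Add(-477428, -1388306)) = Mul(8859911, -1865734) = -16530237189674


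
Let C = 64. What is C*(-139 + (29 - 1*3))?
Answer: -7232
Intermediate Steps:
C*(-139 + (29 - 1*3)) = 64*(-139 + (29 - 1*3)) = 64*(-139 + (29 - 3)) = 64*(-139 + 26) = 64*(-113) = -7232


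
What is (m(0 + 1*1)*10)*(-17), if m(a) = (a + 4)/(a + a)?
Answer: -425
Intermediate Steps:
m(a) = (4 + a)/(2*a) (m(a) = (4 + a)/((2*a)) = (4 + a)*(1/(2*a)) = (4 + a)/(2*a))
(m(0 + 1*1)*10)*(-17) = (((4 + (0 + 1*1))/(2*(0 + 1*1)))*10)*(-17) = (((4 + (0 + 1))/(2*(0 + 1)))*10)*(-17) = (((1/2)*(4 + 1)/1)*10)*(-17) = (((1/2)*1*5)*10)*(-17) = ((5/2)*10)*(-17) = 25*(-17) = -425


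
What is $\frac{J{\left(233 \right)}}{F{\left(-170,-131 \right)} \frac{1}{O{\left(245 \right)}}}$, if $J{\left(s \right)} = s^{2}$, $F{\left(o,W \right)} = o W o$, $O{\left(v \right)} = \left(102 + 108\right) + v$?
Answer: $- \frac{4940299}{757180} \approx -6.5246$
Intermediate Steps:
$O{\left(v \right)} = 210 + v$
$F{\left(o,W \right)} = W o^{2}$ ($F{\left(o,W \right)} = W o o = W o^{2}$)
$\frac{J{\left(233 \right)}}{F{\left(-170,-131 \right)} \frac{1}{O{\left(245 \right)}}} = \frac{233^{2}}{- 131 \left(-170\right)^{2} \frac{1}{210 + 245}} = \frac{54289}{\left(-131\right) 28900 \cdot \frac{1}{455}} = \frac{54289}{\left(-3785900\right) \frac{1}{455}} = \frac{54289}{- \frac{757180}{91}} = 54289 \left(- \frac{91}{757180}\right) = - \frac{4940299}{757180}$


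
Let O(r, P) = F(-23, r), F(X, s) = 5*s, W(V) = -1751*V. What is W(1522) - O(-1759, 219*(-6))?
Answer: -2656227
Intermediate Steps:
O(r, P) = 5*r
W(1522) - O(-1759, 219*(-6)) = -1751*1522 - 5*(-1759) = -2665022 - 1*(-8795) = -2665022 + 8795 = -2656227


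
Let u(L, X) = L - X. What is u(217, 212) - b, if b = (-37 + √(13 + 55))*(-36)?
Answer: -1327 + 72*√17 ≈ -1030.1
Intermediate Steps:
b = 1332 - 72*√17 (b = (-37 + √68)*(-36) = (-37 + 2*√17)*(-36) = 1332 - 72*√17 ≈ 1035.1)
u(217, 212) - b = (217 - 1*212) - (1332 - 72*√17) = (217 - 212) + (-1332 + 72*√17) = 5 + (-1332 + 72*√17) = -1327 + 72*√17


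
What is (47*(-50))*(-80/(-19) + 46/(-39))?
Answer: -5278100/741 ≈ -7122.9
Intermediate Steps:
(47*(-50))*(-80/(-19) + 46/(-39)) = -2350*(-80*(-1/19) + 46*(-1/39)) = -2350*(80/19 - 46/39) = -2350*2246/741 = -5278100/741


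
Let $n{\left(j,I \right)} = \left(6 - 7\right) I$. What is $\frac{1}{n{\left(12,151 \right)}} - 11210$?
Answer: $- \frac{1692711}{151} \approx -11210.0$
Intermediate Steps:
$n{\left(j,I \right)} = - I$
$\frac{1}{n{\left(12,151 \right)}} - 11210 = \frac{1}{\left(-1\right) 151} - 11210 = \frac{1}{-151} - 11210 = - \frac{1}{151} - 11210 = - \frac{1692711}{151}$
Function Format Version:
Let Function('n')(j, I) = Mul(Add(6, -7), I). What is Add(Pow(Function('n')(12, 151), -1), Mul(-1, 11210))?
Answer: Rational(-1692711, 151) ≈ -11210.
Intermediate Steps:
Function('n')(j, I) = Mul(-1, I)
Add(Pow(Function('n')(12, 151), -1), Mul(-1, 11210)) = Add(Pow(Mul(-1, 151), -1), Mul(-1, 11210)) = Add(Pow(-151, -1), -11210) = Add(Rational(-1, 151), -11210) = Rational(-1692711, 151)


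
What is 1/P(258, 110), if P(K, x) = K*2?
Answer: 1/516 ≈ 0.0019380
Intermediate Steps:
P(K, x) = 2*K
1/P(258, 110) = 1/(2*258) = 1/516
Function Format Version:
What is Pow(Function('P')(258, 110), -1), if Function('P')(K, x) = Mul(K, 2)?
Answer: Rational(1, 516) ≈ 0.0019380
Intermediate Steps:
Function('P')(K, x) = Mul(2, K)
Pow(Function('P')(258, 110), -1) = Pow(Mul(2, 258), -1) = Pow(516, -1) = Rational(1, 516)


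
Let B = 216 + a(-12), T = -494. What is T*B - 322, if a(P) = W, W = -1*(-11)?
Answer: -112460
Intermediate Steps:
W = 11
a(P) = 11
B = 227 (B = 216 + 11 = 227)
T*B - 322 = -494*227 - 322 = -112138 - 322 = -112460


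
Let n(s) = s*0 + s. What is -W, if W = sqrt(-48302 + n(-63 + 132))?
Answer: -I*sqrt(48233) ≈ -219.62*I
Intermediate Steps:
n(s) = s (n(s) = 0 + s = s)
W = I*sqrt(48233) (W = sqrt(-48302 + (-63 + 132)) = sqrt(-48302 + 69) = sqrt(-48233) = I*sqrt(48233) ≈ 219.62*I)
-W = -I*sqrt(48233)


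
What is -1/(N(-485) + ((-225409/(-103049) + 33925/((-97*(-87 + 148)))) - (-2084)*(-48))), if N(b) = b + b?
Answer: 609740933/61587215907138 ≈ 9.9004e-6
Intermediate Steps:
N(b) = 2*b
-1/(N(-485) + ((-225409/(-103049) + 33925/((-97*(-87 + 148)))) - (-2084)*(-48))) = -1/(2*(-485) + ((-225409/(-103049) + 33925/((-97*(-87 + 148)))) - (-2084)*(-48))) = -1/(-970 + ((-225409*(-1/103049) + 33925/((-97*61))) - 1*100032)) = -1/(-970 + ((225409/103049 + 33925/(-5917)) - 100032)) = -1/(-970 + ((225409/103049 + 33925*(-1/5917)) - 100032)) = -1/(-970 + ((225409/103049 - 33925/5917) - 100032)) = -1/(-970 + (-2162192272/609740933 - 100032)) = -1/(-970 - 60995767202128/609740933) = -1/(-61587215907138/609740933) = -1*(-609740933/61587215907138) = 609740933/61587215907138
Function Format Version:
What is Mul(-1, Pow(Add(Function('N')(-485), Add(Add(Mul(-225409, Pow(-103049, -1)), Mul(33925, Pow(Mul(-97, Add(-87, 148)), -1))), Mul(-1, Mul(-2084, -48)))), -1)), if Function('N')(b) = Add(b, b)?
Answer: Rational(609740933, 61587215907138) ≈ 9.9004e-6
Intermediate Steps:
Function('N')(b) = Mul(2, b)
Mul(-1, Pow(Add(Function('N')(-485), Add(Add(Mul(-225409, Pow(-103049, -1)), Mul(33925, Pow(Mul(-97, Add(-87, 148)), -1))), Mul(-1, Mul(-2084, -48)))), -1)) = Mul(-1, Pow(Add(Mul(2, -485), Add(Add(Mul(-225409, Pow(-103049, -1)), Mul(33925, Pow(Mul(-97, Add(-87, 148)), -1))), Mul(-1, Mul(-2084, -48)))), -1)) = Mul(-1, Pow(Add(-970, Add(Add(Mul(-225409, Rational(-1, 103049)), Mul(33925, Pow(Mul(-97, 61), -1))), Mul(-1, 100032))), -1)) = Mul(-1, Pow(Add(-970, Add(Add(Rational(225409, 103049), Mul(33925, Pow(-5917, -1))), -100032)), -1)) = Mul(-1, Pow(Add(-970, Add(Add(Rational(225409, 103049), Mul(33925, Rational(-1, 5917))), -100032)), -1)) = Mul(-1, Pow(Add(-970, Add(Add(Rational(225409, 103049), Rational(-33925, 5917)), -100032)), -1)) = Mul(-1, Pow(Add(-970, Add(Rational(-2162192272, 609740933), -100032)), -1)) = Mul(-1, Pow(Add(-970, Rational(-60995767202128, 609740933)), -1)) = Mul(-1, Pow(Rational(-61587215907138, 609740933), -1)) = Mul(-1, Rational(-609740933, 61587215907138)) = Rational(609740933, 61587215907138)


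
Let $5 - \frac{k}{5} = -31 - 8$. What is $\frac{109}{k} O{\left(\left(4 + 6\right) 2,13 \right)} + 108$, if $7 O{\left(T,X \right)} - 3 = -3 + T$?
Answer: $\frac{8425}{77} \approx 109.42$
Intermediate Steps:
$k = 220$ ($k = 25 - 5 \left(-31 - 8\right) = 25 - -195 = 25 + 195 = 220$)
$O{\left(T,X \right)} = \frac{T}{7}$ ($O{\left(T,X \right)} = \frac{3}{7} + \frac{-3 + T}{7} = \frac{3}{7} + \left(- \frac{3}{7} + \frac{T}{7}\right) = \frac{T}{7}$)
$\frac{109}{k} O{\left(\left(4 + 6\right) 2,13 \right)} + 108 = \frac{109}{220} \frac{\left(4 + 6\right) 2}{7} + 108 = 109 \cdot \frac{1}{220} \frac{10 \cdot 2}{7} + 108 = \frac{109 \cdot \frac{1}{7} \cdot 20}{220} + 108 = \frac{109}{220} \cdot \frac{20}{7} + 108 = \frac{109}{77} + 108 = \frac{8425}{77}$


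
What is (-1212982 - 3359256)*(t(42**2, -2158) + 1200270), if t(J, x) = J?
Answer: -5495985532092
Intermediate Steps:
(-1212982 - 3359256)*(t(42**2, -2158) + 1200270) = (-1212982 - 3359256)*(42**2 + 1200270) = -4572238*(1764 + 1200270) = -4572238*1202034 = -5495985532092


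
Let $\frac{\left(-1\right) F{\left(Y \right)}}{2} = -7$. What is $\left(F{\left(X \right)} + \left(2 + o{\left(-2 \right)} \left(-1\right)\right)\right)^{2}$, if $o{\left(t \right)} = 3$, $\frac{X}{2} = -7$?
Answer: $169$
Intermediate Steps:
$X = -14$ ($X = 2 \left(-7\right) = -14$)
$F{\left(Y \right)} = 14$ ($F{\left(Y \right)} = \left(-2\right) \left(-7\right) = 14$)
$\left(F{\left(X \right)} + \left(2 + o{\left(-2 \right)} \left(-1\right)\right)\right)^{2} = \left(14 + \left(2 + 3 \left(-1\right)\right)\right)^{2} = \left(14 + \left(2 - 3\right)\right)^{2} = \left(14 - 1\right)^{2} = 13^{2} = 169$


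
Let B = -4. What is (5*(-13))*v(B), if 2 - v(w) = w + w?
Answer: -650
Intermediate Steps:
v(w) = 2 - 2*w (v(w) = 2 - (w + w) = 2 - 2*w)
(5*(-13))*v(B) = (5*(-13))*(2 - 2*(-4)) = -65*(2 + 8) = -65*10 = -650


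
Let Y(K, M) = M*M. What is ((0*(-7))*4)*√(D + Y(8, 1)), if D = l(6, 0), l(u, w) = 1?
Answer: 0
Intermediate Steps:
D = 1
Y(K, M) = M²
((0*(-7))*4)*√(D + Y(8, 1)) = ((0*(-7))*4)*√(1 + 1²) = (0*4)*√(1 + 1) = 0*√2 = 0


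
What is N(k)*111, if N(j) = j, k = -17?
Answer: -1887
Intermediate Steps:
N(k)*111 = -17*111 = -1887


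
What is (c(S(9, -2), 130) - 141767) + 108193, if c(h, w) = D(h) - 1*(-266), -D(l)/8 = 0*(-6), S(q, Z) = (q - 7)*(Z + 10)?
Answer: -33308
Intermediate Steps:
S(q, Z) = (-7 + q)*(10 + Z)
D(l) = 0 (D(l) = -0*(-6) = -8*0 = 0)
c(h, w) = 266 (c(h, w) = 0 - 1*(-266) = 0 + 266 = 266)
(c(S(9, -2), 130) - 141767) + 108193 = (266 - 141767) + 108193 = -141501 + 108193 = -33308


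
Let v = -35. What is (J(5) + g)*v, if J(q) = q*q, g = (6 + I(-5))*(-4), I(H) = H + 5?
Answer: -35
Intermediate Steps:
I(H) = 5 + H
g = -24 (g = (6 + (5 - 5))*(-4) = (6 + 0)*(-4) = 6*(-4) = -24)
J(q) = q²
(J(5) + g)*v = (5² - 24)*(-35) = (25 - 24)*(-35) = 1*(-35) = -35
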